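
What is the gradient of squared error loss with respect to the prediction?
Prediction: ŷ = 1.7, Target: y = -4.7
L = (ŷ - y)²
∂L/∂ŷ = 12.8

∂L/∂ŷ = 2(ŷ - y) = 2(1.7 - -4.7) = 2(6.4) = 12.8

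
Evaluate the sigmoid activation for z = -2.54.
0.0731

sigmoid(-2.54) = 1/(1 + e^(2.54)) = 1/(1 + 12.68) = 0.0731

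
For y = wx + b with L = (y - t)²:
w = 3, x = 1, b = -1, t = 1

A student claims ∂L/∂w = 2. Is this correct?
Correct

y = (3)(1) + -1 = 2
∂L/∂y = 2(y - t) = 2(2 - 1) = 2
∂y/∂w = x = 1
∂L/∂w = 2 × 1 = 2

Claimed value: 2
Correct: The correct gradient is 2.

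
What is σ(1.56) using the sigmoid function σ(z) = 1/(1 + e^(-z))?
0.8264

sigmoid(1.56) = 1/(1 + e^(-1.56)) = 1/(1 + 0.2101) = 0.8264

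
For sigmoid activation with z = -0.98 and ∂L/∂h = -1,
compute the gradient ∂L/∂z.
∂L/∂z = -0.1984

σ(-0.98) = 0.2729
σ'(-0.98) = σ(-0.98)(1 - σ(-0.98)) = 0.2729 × 0.7271 = 0.1984
∂L/∂z = ∂L/∂h · σ'(z) = -1 × 0.1984 = -0.1984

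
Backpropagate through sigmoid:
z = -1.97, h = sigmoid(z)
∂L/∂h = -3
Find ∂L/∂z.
∂L/∂z = -0.3222

σ(-1.97) = 0.1224
σ'(-1.97) = σ(-1.97)(1 - σ(-1.97)) = 0.1224 × 0.8776 = 0.1074
∂L/∂z = ∂L/∂h · σ'(z) = -3 × 0.1074 = -0.3222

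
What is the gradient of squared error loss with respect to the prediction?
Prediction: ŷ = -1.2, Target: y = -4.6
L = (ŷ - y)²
∂L/∂ŷ = 6.8

∂L/∂ŷ = 2(ŷ - y) = 2(-1.2 - -4.6) = 2(3.4) = 6.8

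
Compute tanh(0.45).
0.4219

tanh(0.45) = (e^(0.45) - e^(-0.45))/(e^(0.45) + e^(-0.45)) = 0.4219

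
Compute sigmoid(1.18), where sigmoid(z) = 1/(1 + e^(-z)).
0.7649

sigmoid(1.18) = 1/(1 + e^(-1.18)) = 1/(1 + 0.3073) = 0.7649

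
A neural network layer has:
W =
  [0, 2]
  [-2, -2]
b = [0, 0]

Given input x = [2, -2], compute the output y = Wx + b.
y = [-4, 0]

Wx = [0×2 + 2×-2, -2×2 + -2×-2]
   = [-4, 0]
y = Wx + b = [-4 + 0, 0 + 0] = [-4, 0]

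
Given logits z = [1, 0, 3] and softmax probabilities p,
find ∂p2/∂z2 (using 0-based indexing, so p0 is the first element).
∂p2/∂z2 = 0.1318

p = softmax(z) = [0.1142, 0.04201, 0.8438]
p2 = 0.8438

∂p2/∂z2 = p2(1 - p2) = 0.8438 × (1 - 0.8438) = 0.1318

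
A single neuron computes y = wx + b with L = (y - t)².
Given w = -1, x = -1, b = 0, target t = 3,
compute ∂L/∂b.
∂L/∂b = -4

y = wx + b = (-1)(-1) + 0 = 1
∂L/∂y = 2(y - t) = 2(1 - 3) = -4
∂y/∂b = 1
∂L/∂b = ∂L/∂y · ∂y/∂b = -4 × 1 = -4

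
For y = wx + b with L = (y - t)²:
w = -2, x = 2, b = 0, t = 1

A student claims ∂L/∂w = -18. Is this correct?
Incorrect

y = (-2)(2) + 0 = -4
∂L/∂y = 2(y - t) = 2(-4 - 1) = -10
∂y/∂w = x = 2
∂L/∂w = -10 × 2 = -20

Claimed value: -18
Incorrect: The correct gradient is -20.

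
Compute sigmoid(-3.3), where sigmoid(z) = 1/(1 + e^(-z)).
0.03557

sigmoid(-3.3) = 1/(1 + e^(3.3)) = 1/(1 + 27.11) = 0.03557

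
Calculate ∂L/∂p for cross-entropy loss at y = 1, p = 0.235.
∂L/∂p = -4.255

∂L/∂p = -y/p + (1-y)/(1-p) = -1/0.235 + 0 = -4.255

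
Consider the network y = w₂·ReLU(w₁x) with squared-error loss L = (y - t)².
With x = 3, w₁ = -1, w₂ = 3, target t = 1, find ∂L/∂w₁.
∂L/∂w₁ = 0

Forward pass:
z = w₁x = -1×3 = -3
h = ReLU(-3) = 0
y = w₂h = 3×0 = 0

Backward pass:
∂L/∂y = 2(y - t) = 2(0 - 1) = -2
∂y/∂h = w₂ = 3
∂h/∂z = 0 (ReLU derivative)
∂z/∂w₁ = x = 3

∂L/∂w₁ = -2 × 3 × 0 × 3 = 0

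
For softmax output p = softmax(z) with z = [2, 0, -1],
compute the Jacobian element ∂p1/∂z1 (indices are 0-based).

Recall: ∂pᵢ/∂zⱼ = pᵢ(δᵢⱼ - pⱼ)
∂p1/∂z1 = 0.1012

p = softmax(z) = [0.8438, 0.1142, 0.04201]
p1 = 0.1142

∂p1/∂z1 = p1(1 - p1) = 0.1142 × (1 - 0.1142) = 0.1012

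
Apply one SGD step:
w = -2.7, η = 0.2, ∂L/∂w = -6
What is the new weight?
w_new = -1.5

w_new = w - η·∂L/∂w = -2.7 - 0.2×(-6) = -2.7 - (-1.2) = -1.5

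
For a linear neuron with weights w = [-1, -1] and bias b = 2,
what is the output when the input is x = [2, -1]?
y = 1

y = (-1)(2) + (-1)(-1) + 2 = 1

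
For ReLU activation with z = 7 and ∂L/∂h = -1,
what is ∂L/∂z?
∂L/∂z = -1

h = ReLU(7) = 7
Since z > 0: ∂h/∂z = 1
∂L/∂z = ∂L/∂h · ∂h/∂z = -1 × 1 = -1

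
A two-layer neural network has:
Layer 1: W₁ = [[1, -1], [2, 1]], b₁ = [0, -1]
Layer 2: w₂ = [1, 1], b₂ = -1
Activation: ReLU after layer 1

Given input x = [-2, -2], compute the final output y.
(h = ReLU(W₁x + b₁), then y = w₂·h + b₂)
y = -1

Layer 1 pre-activation: z₁ = [0, -7]
After ReLU: h = [0, 0]
Layer 2 output: y = 1×0 + 1×0 + -1 = -1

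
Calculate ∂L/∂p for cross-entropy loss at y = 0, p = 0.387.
∂L/∂p = 1.631

∂L/∂p = -y/p + (1-y)/(1-p) = 0 + 1/0.613 = 1.631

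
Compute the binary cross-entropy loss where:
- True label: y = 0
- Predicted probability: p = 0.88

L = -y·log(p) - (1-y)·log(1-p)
L = 2.12

L = -0·log(0.88) - 1·log(0.12) = -log(0.12) = 2.12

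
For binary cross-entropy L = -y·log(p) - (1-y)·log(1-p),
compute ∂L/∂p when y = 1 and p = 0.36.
∂L/∂p = -2.778

∂L/∂p = -y/p + (1-y)/(1-p) = -1/0.36 + 0 = -2.778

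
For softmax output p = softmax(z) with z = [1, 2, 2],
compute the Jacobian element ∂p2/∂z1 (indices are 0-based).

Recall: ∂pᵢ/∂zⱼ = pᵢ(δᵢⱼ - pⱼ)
∂p2/∂z1 = -0.1784

p = softmax(z) = [0.1554, 0.4223, 0.4223]
p2 = 0.4223, p1 = 0.4223

∂p2/∂z1 = -p2 × p1 = -0.4223 × 0.4223 = -0.1784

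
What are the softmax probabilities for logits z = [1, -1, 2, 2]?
p = [0.1522, 0.0206, 0.4136, 0.4136]

exp(z) = [2.718, 0.3679, 7.389, 7.389]
Sum = 17.86
p = [0.1522, 0.0206, 0.4136, 0.4136]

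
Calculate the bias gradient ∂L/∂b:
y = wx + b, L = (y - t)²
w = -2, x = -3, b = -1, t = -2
∂L/∂b = 14

y = wx + b = (-2)(-3) + -1 = 5
∂L/∂y = 2(y - t) = 2(5 - -2) = 14
∂y/∂b = 1
∂L/∂b = ∂L/∂y · ∂y/∂b = 14 × 1 = 14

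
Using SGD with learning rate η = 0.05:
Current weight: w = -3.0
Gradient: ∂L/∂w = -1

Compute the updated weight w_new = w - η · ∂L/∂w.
w_new = -2.95

w_new = w - η·∂L/∂w = -3.0 - 0.05×(-1) = -3.0 - (-0.05) = -2.95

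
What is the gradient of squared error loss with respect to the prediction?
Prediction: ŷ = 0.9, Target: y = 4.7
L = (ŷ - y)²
∂L/∂ŷ = -7.6

∂L/∂ŷ = 2(ŷ - y) = 2(0.9 - 4.7) = 2(-3.8) = -7.6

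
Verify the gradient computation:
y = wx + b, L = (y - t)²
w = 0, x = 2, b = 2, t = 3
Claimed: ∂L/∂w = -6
Incorrect

y = (0)(2) + 2 = 2
∂L/∂y = 2(y - t) = 2(2 - 3) = -2
∂y/∂w = x = 2
∂L/∂w = -2 × 2 = -4

Claimed value: -6
Incorrect: The correct gradient is -4.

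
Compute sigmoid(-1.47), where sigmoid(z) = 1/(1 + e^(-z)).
0.1869

sigmoid(-1.47) = 1/(1 + e^(1.47)) = 1/(1 + 4.349) = 0.1869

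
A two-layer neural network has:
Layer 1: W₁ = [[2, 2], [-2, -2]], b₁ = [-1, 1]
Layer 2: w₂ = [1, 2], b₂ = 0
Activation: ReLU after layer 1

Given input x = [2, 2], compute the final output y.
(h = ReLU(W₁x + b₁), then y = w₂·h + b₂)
y = 7

Layer 1 pre-activation: z₁ = [7, -7]
After ReLU: h = [7, 0]
Layer 2 output: y = 1×7 + 2×0 + 0 = 7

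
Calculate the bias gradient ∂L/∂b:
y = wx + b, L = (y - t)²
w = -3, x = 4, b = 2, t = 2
∂L/∂b = -24

y = wx + b = (-3)(4) + 2 = -10
∂L/∂y = 2(y - t) = 2(-10 - 2) = -24
∂y/∂b = 1
∂L/∂b = ∂L/∂y · ∂y/∂b = -24 × 1 = -24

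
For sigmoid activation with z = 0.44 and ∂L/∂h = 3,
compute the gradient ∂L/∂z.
∂L/∂z = 0.7148

σ(0.44) = 0.6083
σ'(0.44) = σ(0.44)(1 - σ(0.44)) = 0.6083 × 0.3917 = 0.2383
∂L/∂z = ∂L/∂h · σ'(z) = 3 × 0.2383 = 0.7148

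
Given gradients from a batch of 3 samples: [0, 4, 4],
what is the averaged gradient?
Average gradient = 2.667

Average = (1/3)(0 + 4 + 4) = 8/3 = 2.667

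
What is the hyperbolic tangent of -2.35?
-0.982

tanh(-2.35) = (e^(-2.35) - e^(2.35))/(e^(-2.35) + e^(2.35)) = -0.982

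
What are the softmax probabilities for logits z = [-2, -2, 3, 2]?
p = [0.0049, 0.0049, 0.7239, 0.2663]

exp(z) = [0.1353, 0.1353, 20.09, 7.389]
Sum = 27.75
p = [0.0049, 0.0049, 0.7239, 0.2663]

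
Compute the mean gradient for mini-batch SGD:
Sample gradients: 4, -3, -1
Average gradient = 0

Average = (1/3)(4 + -3 + -1) = 0/3 = 0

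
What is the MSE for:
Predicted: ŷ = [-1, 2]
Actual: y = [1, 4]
MSE = 4

MSE = (1/2)((-1-1)² + (2-4)²) = (1/2)(4 + 4) = 4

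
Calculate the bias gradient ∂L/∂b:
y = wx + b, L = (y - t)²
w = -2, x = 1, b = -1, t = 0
∂L/∂b = -6

y = wx + b = (-2)(1) + -1 = -3
∂L/∂y = 2(y - t) = 2(-3 - 0) = -6
∂y/∂b = 1
∂L/∂b = ∂L/∂y · ∂y/∂b = -6 × 1 = -6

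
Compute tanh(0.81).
0.6696

tanh(0.81) = (e^(0.81) - e^(-0.81))/(e^(0.81) + e^(-0.81)) = 0.6696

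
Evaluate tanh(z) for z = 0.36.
0.3452

tanh(0.36) = (e^(0.36) - e^(-0.36))/(e^(0.36) + e^(-0.36)) = 0.3452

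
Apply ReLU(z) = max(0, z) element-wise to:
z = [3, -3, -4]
h = [3, 0, 0]

ReLU applied element-wise: max(0,3)=3, max(0,-3)=0, max(0,-4)=0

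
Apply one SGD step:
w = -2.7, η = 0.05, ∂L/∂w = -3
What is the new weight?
w_new = -2.55

w_new = w - η·∂L/∂w = -2.7 - 0.05×(-3) = -2.7 - (-0.15) = -2.55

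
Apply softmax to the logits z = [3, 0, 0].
p = [0.9094, 0.0453, 0.0453]

exp(z) = [20.09, 1, 1]
Sum = 22.09
p = [0.9094, 0.0453, 0.0453]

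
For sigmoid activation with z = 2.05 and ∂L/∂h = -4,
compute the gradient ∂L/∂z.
∂L/∂z = -0.4042

σ(2.05) = 0.8859
σ'(2.05) = σ(2.05)(1 - σ(2.05)) = 0.8859 × 0.1141 = 0.101
∂L/∂z = ∂L/∂h · σ'(z) = -4 × 0.101 = -0.4042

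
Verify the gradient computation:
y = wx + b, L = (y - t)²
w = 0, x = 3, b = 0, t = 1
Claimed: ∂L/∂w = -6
Correct

y = (0)(3) + 0 = 0
∂L/∂y = 2(y - t) = 2(0 - 1) = -2
∂y/∂w = x = 3
∂L/∂w = -2 × 3 = -6

Claimed value: -6
Correct: The correct gradient is -6.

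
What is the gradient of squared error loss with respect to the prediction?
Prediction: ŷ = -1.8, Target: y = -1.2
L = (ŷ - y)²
∂L/∂ŷ = -1.2

∂L/∂ŷ = 2(ŷ - y) = 2(-1.8 - -1.2) = 2(-0.6) = -1.2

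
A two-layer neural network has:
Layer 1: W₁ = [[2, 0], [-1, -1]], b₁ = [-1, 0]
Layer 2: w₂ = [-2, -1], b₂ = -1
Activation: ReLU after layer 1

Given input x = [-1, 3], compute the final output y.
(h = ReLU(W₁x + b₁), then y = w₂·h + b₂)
y = -1

Layer 1 pre-activation: z₁ = [-3, -2]
After ReLU: h = [0, 0]
Layer 2 output: y = -2×0 + -1×0 + -1 = -1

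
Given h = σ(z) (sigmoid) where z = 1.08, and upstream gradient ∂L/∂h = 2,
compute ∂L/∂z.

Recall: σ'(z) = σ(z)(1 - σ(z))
∂L/∂z = 0.3785

σ(1.08) = 0.7465
σ'(1.08) = σ(1.08)(1 - σ(1.08)) = 0.7465 × 0.2535 = 0.1892
∂L/∂z = ∂L/∂h · σ'(z) = 2 × 0.1892 = 0.3785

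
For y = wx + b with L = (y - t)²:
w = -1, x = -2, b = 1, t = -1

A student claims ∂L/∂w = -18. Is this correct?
Incorrect

y = (-1)(-2) + 1 = 3
∂L/∂y = 2(y - t) = 2(3 - -1) = 8
∂y/∂w = x = -2
∂L/∂w = 8 × -2 = -16

Claimed value: -18
Incorrect: The correct gradient is -16.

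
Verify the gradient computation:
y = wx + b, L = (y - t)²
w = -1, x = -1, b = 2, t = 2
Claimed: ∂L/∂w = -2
Correct

y = (-1)(-1) + 2 = 3
∂L/∂y = 2(y - t) = 2(3 - 2) = 2
∂y/∂w = x = -1
∂L/∂w = 2 × -1 = -2

Claimed value: -2
Correct: The correct gradient is -2.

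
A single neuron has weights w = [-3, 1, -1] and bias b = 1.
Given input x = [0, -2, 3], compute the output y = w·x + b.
y = -4

y = (-3)(0) + (1)(-2) + (-1)(3) + 1 = -4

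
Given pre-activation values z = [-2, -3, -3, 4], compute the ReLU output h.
h = [0, 0, 0, 4]

ReLU applied element-wise: max(0,-2)=0, max(0,-3)=0, max(0,-3)=0, max(0,4)=4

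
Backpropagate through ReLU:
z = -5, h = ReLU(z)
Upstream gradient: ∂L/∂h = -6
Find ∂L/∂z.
∂L/∂z = 0

h = ReLU(-5) = 0
Since z < 0: ∂h/∂z = 0
∂L/∂z = ∂L/∂h · ∂h/∂z = -6 × 0 = 0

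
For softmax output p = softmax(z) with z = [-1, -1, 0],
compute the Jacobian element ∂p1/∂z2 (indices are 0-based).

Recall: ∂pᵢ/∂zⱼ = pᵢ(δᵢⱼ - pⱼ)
∂p1/∂z2 = -0.1221

p = softmax(z) = [0.2119, 0.2119, 0.5761]
p1 = 0.2119, p2 = 0.5761

∂p1/∂z2 = -p1 × p2 = -0.2119 × 0.5761 = -0.1221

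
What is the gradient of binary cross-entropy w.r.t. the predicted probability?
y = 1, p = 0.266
∂L/∂p = -3.759

∂L/∂p = -y/p + (1-y)/(1-p) = -1/0.266 + 0 = -3.759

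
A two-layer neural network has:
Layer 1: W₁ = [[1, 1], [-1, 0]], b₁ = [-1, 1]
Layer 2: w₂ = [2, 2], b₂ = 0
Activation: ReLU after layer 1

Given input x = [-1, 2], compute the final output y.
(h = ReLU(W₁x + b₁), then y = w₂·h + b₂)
y = 4

Layer 1 pre-activation: z₁ = [0, 2]
After ReLU: h = [0, 2]
Layer 2 output: y = 2×0 + 2×2 + 0 = 4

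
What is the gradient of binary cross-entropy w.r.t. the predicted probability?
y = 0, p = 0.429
∂L/∂p = 1.751

∂L/∂p = -y/p + (1-y)/(1-p) = 0 + 1/0.571 = 1.751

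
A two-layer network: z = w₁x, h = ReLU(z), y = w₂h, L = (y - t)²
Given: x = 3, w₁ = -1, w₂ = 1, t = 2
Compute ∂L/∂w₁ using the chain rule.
∂L/∂w₁ = 0

Forward pass:
z = w₁x = -1×3 = -3
h = ReLU(-3) = 0
y = w₂h = 1×0 = 0

Backward pass:
∂L/∂y = 2(y - t) = 2(0 - 2) = -4
∂y/∂h = w₂ = 1
∂h/∂z = 0 (ReLU derivative)
∂z/∂w₁ = x = 3

∂L/∂w₁ = -4 × 1 × 0 × 3 = 0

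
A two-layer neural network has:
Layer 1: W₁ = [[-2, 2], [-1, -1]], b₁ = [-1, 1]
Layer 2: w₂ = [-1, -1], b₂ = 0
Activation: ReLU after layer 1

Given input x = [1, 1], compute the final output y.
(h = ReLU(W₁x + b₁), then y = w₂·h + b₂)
y = 0

Layer 1 pre-activation: z₁ = [-1, -1]
After ReLU: h = [0, 0]
Layer 2 output: y = -1×0 + -1×0 + 0 = 0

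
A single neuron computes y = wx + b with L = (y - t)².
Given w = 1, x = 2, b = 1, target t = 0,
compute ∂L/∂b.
∂L/∂b = 6

y = wx + b = (1)(2) + 1 = 3
∂L/∂y = 2(y - t) = 2(3 - 0) = 6
∂y/∂b = 1
∂L/∂b = ∂L/∂y · ∂y/∂b = 6 × 1 = 6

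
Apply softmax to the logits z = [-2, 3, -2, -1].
p = [0.0065, 0.9692, 0.0065, 0.0178]

exp(z) = [0.1353, 20.09, 0.1353, 0.3679]
Sum = 20.72
p = [0.0065, 0.9692, 0.0065, 0.0178]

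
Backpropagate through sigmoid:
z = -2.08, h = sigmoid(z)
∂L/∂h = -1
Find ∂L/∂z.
∂L/∂z = -0.09872

σ(-2.08) = 0.1111
σ'(-2.08) = σ(-2.08)(1 - σ(-2.08)) = 0.1111 × 0.8889 = 0.09872
∂L/∂z = ∂L/∂h · σ'(z) = -1 × 0.09872 = -0.09872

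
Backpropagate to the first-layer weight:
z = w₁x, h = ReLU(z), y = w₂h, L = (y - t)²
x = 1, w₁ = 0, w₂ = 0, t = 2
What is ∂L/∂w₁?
∂L/∂w₁ = 0

Forward pass:
z = w₁x = 0×1 = 0
h = ReLU(0) = 0
y = w₂h = 0×0 = 0

Backward pass:
∂L/∂y = 2(y - t) = 2(0 - 2) = -4
∂y/∂h = w₂ = 0
∂h/∂z = 0 (ReLU derivative)
∂z/∂w₁ = x = 1

∂L/∂w₁ = -4 × 0 × 0 × 1 = 0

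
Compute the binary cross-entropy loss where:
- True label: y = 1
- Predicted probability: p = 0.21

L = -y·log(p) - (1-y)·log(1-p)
L = 1.561

L = -1·log(0.21) - 0·log(0.79) = -log(0.21) = 1.561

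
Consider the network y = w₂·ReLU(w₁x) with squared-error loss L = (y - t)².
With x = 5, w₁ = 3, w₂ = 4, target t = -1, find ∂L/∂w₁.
∂L/∂w₁ = 2440

Forward pass:
z = w₁x = 3×5 = 15
h = ReLU(15) = 15
y = w₂h = 4×15 = 60

Backward pass:
∂L/∂y = 2(y - t) = 2(60 - -1) = 122
∂y/∂h = w₂ = 4
∂h/∂z = 1 (ReLU derivative)
∂z/∂w₁ = x = 5

∂L/∂w₁ = 122 × 4 × 1 × 5 = 2440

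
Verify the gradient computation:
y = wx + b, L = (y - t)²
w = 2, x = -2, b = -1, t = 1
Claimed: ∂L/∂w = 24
Correct

y = (2)(-2) + -1 = -5
∂L/∂y = 2(y - t) = 2(-5 - 1) = -12
∂y/∂w = x = -2
∂L/∂w = -12 × -2 = 24

Claimed value: 24
Correct: The correct gradient is 24.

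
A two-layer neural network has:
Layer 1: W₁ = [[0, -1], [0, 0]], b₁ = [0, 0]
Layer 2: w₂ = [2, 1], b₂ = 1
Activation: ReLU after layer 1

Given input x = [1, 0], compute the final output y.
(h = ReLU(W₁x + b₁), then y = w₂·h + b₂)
y = 1

Layer 1 pre-activation: z₁ = [0, 0]
After ReLU: h = [0, 0]
Layer 2 output: y = 2×0 + 1×0 + 1 = 1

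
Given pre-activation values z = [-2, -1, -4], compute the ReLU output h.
h = [0, 0, 0]

ReLU applied element-wise: max(0,-2)=0, max(0,-1)=0, max(0,-4)=0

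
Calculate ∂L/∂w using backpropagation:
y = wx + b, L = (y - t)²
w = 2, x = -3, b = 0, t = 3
∂L/∂w = 54

y = wx + b = (2)(-3) + 0 = -6
∂L/∂y = 2(y - t) = 2(-6 - 3) = -18
∂y/∂w = x = -3
∂L/∂w = ∂L/∂y · ∂y/∂w = -18 × -3 = 54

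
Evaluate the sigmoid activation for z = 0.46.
0.613

sigmoid(0.46) = 1/(1 + e^(-0.46)) = 1/(1 + 0.6313) = 0.613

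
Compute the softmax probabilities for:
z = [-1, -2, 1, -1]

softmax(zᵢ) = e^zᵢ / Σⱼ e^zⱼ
p = [0.1025, 0.0377, 0.7573, 0.1025]

exp(z) = [0.3679, 0.1353, 2.718, 0.3679]
Sum = 3.589
p = [0.1025, 0.0377, 0.7573, 0.1025]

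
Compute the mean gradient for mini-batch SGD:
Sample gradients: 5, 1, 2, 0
Average gradient = 2

Average = (1/4)(5 + 1 + 2 + 0) = 8/4 = 2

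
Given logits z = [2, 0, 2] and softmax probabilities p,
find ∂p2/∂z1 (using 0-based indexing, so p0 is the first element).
∂p2/∂z1 = -0.02968

p = softmax(z) = [0.4683, 0.06338, 0.4683]
p2 = 0.4683, p1 = 0.06338

∂p2/∂z1 = -p2 × p1 = -0.4683 × 0.06338 = -0.02968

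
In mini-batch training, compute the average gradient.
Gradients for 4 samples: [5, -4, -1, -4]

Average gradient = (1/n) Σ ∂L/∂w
Average gradient = -1

Average = (1/4)(5 + -4 + -1 + -4) = -4/4 = -1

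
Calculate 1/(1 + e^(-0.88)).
0.7068

sigmoid(0.88) = 1/(1 + e^(-0.88)) = 1/(1 + 0.4148) = 0.7068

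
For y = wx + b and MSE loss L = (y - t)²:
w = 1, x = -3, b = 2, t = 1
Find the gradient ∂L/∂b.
∂L/∂b = -4

y = wx + b = (1)(-3) + 2 = -1
∂L/∂y = 2(y - t) = 2(-1 - 1) = -4
∂y/∂b = 1
∂L/∂b = ∂L/∂y · ∂y/∂b = -4 × 1 = -4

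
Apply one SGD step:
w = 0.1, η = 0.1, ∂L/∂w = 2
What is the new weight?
w_new = -0.1

w_new = w - η·∂L/∂w = 0.1 - 0.1×(2) = 0.1 - (0.2) = -0.1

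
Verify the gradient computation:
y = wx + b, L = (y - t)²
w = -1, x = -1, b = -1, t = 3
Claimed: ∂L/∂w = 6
Correct

y = (-1)(-1) + -1 = 0
∂L/∂y = 2(y - t) = 2(0 - 3) = -6
∂y/∂w = x = -1
∂L/∂w = -6 × -1 = 6

Claimed value: 6
Correct: The correct gradient is 6.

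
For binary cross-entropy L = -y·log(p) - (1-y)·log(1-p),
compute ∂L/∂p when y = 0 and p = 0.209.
∂L/∂p = 1.264

∂L/∂p = -y/p + (1-y)/(1-p) = 0 + 1/0.791 = 1.264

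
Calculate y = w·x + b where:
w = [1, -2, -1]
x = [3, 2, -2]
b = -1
y = 0

y = (1)(3) + (-2)(2) + (-1)(-2) + -1 = 0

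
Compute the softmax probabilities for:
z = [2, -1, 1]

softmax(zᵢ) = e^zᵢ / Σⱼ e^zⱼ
p = [0.7054, 0.0351, 0.2595]

exp(z) = [7.389, 0.3679, 2.718]
Sum = 10.48
p = [0.7054, 0.0351, 0.2595]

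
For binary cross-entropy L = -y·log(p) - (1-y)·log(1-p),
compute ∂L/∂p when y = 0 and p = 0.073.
∂L/∂p = 1.079

∂L/∂p = -y/p + (1-y)/(1-p) = 0 + 1/0.927 = 1.079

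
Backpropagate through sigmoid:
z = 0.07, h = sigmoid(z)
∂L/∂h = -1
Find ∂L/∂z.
∂L/∂z = -0.2497

σ(0.07) = 0.5175
σ'(0.07) = σ(0.07)(1 - σ(0.07)) = 0.5175 × 0.4825 = 0.2497
∂L/∂z = ∂L/∂h · σ'(z) = -1 × 0.2497 = -0.2497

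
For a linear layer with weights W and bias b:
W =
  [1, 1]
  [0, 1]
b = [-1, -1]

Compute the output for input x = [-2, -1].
y = [-4, -2]

Wx = [1×-2 + 1×-1, 0×-2 + 1×-1]
   = [-3, -1]
y = Wx + b = [-3 + -1, -1 + -1] = [-4, -2]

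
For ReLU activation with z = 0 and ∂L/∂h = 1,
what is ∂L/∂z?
∂L/∂z = 0

h = ReLU(0) = 0
At z = 0: ∂h/∂z = 0 (by convention)
∂L/∂z = ∂L/∂h · ∂h/∂z = 1 × 0 = 0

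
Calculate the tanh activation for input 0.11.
0.1096

tanh(0.11) = (e^(0.11) - e^(-0.11))/(e^(0.11) + e^(-0.11)) = 0.1096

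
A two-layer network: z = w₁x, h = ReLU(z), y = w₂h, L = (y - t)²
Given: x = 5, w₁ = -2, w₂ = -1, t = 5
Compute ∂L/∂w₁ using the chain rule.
∂L/∂w₁ = 0

Forward pass:
z = w₁x = -2×5 = -10
h = ReLU(-10) = 0
y = w₂h = -1×0 = 0

Backward pass:
∂L/∂y = 2(y - t) = 2(0 - 5) = -10
∂y/∂h = w₂ = -1
∂h/∂z = 0 (ReLU derivative)
∂z/∂w₁ = x = 5

∂L/∂w₁ = -10 × -1 × 0 × 5 = 0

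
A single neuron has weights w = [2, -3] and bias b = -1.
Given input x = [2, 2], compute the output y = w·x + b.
y = -3

y = (2)(2) + (-3)(2) + -1 = -3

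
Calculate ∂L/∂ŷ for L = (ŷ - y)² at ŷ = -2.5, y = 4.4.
∂L/∂ŷ = -13.8

∂L/∂ŷ = 2(ŷ - y) = 2(-2.5 - 4.4) = 2(-6.9) = -13.8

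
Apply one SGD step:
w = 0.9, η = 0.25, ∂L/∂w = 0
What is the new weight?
w_new = 0.9

w_new = w - η·∂L/∂w = 0.9 - 0.25×(0) = 0.9 - (0) = 0.9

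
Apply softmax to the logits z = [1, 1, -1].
p = [0.4683, 0.4683, 0.0634]

exp(z) = [2.718, 2.718, 0.3679]
Sum = 5.804
p = [0.4683, 0.4683, 0.0634]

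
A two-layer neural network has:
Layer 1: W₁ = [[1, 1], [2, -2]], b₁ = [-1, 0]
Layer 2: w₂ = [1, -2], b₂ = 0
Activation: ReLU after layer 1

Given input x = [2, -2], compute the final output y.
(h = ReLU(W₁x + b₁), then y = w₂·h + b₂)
y = -16

Layer 1 pre-activation: z₁ = [-1, 8]
After ReLU: h = [0, 8]
Layer 2 output: y = 1×0 + -2×8 + 0 = -16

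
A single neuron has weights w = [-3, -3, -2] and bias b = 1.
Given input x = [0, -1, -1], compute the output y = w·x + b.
y = 6

y = (-3)(0) + (-3)(-1) + (-2)(-1) + 1 = 6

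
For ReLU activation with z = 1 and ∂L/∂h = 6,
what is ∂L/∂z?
∂L/∂z = 6

h = ReLU(1) = 1
Since z > 0: ∂h/∂z = 1
∂L/∂z = ∂L/∂h · ∂h/∂z = 6 × 1 = 6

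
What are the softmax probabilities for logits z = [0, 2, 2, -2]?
p = [0.0628, 0.4643, 0.4643, 0.0085]

exp(z) = [1, 7.389, 7.389, 0.1353]
Sum = 15.91
p = [0.0628, 0.4643, 0.4643, 0.0085]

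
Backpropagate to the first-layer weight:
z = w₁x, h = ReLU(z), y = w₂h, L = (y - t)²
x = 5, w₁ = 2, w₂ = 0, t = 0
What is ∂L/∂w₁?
∂L/∂w₁ = 0

Forward pass:
z = w₁x = 2×5 = 10
h = ReLU(10) = 10
y = w₂h = 0×10 = 0

Backward pass:
∂L/∂y = 2(y - t) = 2(0 - 0) = 0
∂y/∂h = w₂ = 0
∂h/∂z = 1 (ReLU derivative)
∂z/∂w₁ = x = 5

∂L/∂w₁ = 0 × 0 × 1 × 5 = 0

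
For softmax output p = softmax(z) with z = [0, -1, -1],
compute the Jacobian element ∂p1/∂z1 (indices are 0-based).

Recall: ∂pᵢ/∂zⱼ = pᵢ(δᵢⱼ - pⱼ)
∂p1/∂z1 = 0.167

p = softmax(z) = [0.5761, 0.2119, 0.2119]
p1 = 0.2119

∂p1/∂z1 = p1(1 - p1) = 0.2119 × (1 - 0.2119) = 0.167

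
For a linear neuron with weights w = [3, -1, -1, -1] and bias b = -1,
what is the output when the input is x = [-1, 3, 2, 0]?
y = -9

y = (3)(-1) + (-1)(3) + (-1)(2) + (-1)(0) + -1 = -9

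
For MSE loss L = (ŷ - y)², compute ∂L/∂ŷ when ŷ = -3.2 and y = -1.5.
∂L/∂ŷ = -3.4

∂L/∂ŷ = 2(ŷ - y) = 2(-3.2 - -1.5) = 2(-1.7) = -3.4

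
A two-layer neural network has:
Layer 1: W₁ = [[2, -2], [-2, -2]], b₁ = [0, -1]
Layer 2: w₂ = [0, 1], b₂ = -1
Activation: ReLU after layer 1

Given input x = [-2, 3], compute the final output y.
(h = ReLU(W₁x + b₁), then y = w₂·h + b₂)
y = -1

Layer 1 pre-activation: z₁ = [-10, -3]
After ReLU: h = [0, 0]
Layer 2 output: y = 0×0 + 1×0 + -1 = -1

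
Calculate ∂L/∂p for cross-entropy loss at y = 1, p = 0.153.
∂L/∂p = -6.536

∂L/∂p = -y/p + (1-y)/(1-p) = -1/0.153 + 0 = -6.536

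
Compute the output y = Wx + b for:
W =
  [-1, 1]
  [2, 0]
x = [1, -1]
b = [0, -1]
y = [-2, 1]

Wx = [-1×1 + 1×-1, 2×1 + 0×-1]
   = [-2, 2]
y = Wx + b = [-2 + 0, 2 + -1] = [-2, 1]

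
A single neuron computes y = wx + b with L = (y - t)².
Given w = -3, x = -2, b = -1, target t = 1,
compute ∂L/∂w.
∂L/∂w = -16

y = wx + b = (-3)(-2) + -1 = 5
∂L/∂y = 2(y - t) = 2(5 - 1) = 8
∂y/∂w = x = -2
∂L/∂w = ∂L/∂y · ∂y/∂w = 8 × -2 = -16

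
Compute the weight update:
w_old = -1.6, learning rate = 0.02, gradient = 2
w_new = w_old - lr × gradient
w_new = -1.64

w_new = w - η·∂L/∂w = -1.6 - 0.02×(2) = -1.6 - (0.04) = -1.64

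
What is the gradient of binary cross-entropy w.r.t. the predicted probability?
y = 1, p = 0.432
∂L/∂p = -2.315

∂L/∂p = -y/p + (1-y)/(1-p) = -1/0.432 + 0 = -2.315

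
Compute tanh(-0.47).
-0.4382

tanh(-0.47) = (e^(-0.47) - e^(0.47))/(e^(-0.47) + e^(0.47)) = -0.4382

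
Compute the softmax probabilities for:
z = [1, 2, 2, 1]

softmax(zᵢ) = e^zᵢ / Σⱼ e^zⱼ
p = [0.1345, 0.3655, 0.3655, 0.1345]

exp(z) = [2.718, 7.389, 7.389, 2.718]
Sum = 20.21
p = [0.1345, 0.3655, 0.3655, 0.1345]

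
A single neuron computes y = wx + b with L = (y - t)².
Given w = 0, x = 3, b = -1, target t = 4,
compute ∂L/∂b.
∂L/∂b = -10

y = wx + b = (0)(3) + -1 = -1
∂L/∂y = 2(y - t) = 2(-1 - 4) = -10
∂y/∂b = 1
∂L/∂b = ∂L/∂y · ∂y/∂b = -10 × 1 = -10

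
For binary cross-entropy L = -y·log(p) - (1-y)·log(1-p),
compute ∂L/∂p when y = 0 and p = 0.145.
∂L/∂p = 1.17

∂L/∂p = -y/p + (1-y)/(1-p) = 0 + 1/0.855 = 1.17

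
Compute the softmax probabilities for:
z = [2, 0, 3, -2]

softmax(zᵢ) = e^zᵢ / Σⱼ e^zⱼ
p = [0.2583, 0.035, 0.702, 0.0047]

exp(z) = [7.389, 1, 20.09, 0.1353]
Sum = 28.61
p = [0.2583, 0.035, 0.702, 0.0047]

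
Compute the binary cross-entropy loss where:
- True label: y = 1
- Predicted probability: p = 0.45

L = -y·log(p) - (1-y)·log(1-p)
L = 0.7985

L = -1·log(0.45) - 0·log(0.55) = -log(0.45) = 0.7985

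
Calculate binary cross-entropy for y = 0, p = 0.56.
L = 0.821

L = -0·log(0.56) - 1·log(0.44) = -log(0.44) = 0.821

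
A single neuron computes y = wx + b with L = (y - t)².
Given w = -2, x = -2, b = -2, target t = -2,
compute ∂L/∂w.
∂L/∂w = -16

y = wx + b = (-2)(-2) + -2 = 2
∂L/∂y = 2(y - t) = 2(2 - -2) = 8
∂y/∂w = x = -2
∂L/∂w = ∂L/∂y · ∂y/∂w = 8 × -2 = -16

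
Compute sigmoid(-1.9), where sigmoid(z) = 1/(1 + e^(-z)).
0.1301

sigmoid(-1.9) = 1/(1 + e^(1.9)) = 1/(1 + 6.686) = 0.1301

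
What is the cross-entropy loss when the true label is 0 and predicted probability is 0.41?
L = 0.5276

L = -0·log(0.41) - 1·log(0.59) = -log(0.59) = 0.5276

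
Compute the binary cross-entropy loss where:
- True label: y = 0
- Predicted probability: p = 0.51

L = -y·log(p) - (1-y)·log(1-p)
L = 0.7133

L = -0·log(0.51) - 1·log(0.49) = -log(0.49) = 0.7133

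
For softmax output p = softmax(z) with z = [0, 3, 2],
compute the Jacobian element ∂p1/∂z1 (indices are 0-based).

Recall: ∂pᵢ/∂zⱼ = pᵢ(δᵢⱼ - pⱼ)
∂p1/∂z1 = 0.2078

p = softmax(z) = [0.03512, 0.7054, 0.2595]
p1 = 0.7054

∂p1/∂z1 = p1(1 - p1) = 0.7054 × (1 - 0.7054) = 0.2078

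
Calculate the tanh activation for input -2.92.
-0.9942

tanh(-2.92) = (e^(-2.92) - e^(2.92))/(e^(-2.92) + e^(2.92)) = -0.9942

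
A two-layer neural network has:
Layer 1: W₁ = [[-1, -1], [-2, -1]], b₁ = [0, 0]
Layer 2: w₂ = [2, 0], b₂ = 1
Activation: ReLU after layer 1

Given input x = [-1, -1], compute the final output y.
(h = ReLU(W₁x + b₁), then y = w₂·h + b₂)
y = 5

Layer 1 pre-activation: z₁ = [2, 3]
After ReLU: h = [2, 3]
Layer 2 output: y = 2×2 + 0×3 + 1 = 5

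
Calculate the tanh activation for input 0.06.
0.05993

tanh(0.06) = (e^(0.06) - e^(-0.06))/(e^(0.06) + e^(-0.06)) = 0.05993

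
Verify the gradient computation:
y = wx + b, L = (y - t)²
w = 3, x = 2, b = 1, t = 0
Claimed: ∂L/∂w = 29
Incorrect

y = (3)(2) + 1 = 7
∂L/∂y = 2(y - t) = 2(7 - 0) = 14
∂y/∂w = x = 2
∂L/∂w = 14 × 2 = 28

Claimed value: 29
Incorrect: The correct gradient is 28.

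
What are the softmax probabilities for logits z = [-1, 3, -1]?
p = [0.0177, 0.9647, 0.0177]

exp(z) = [0.3679, 20.09, 0.3679]
Sum = 20.82
p = [0.0177, 0.9647, 0.0177]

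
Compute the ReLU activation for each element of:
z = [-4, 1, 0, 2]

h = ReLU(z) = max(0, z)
h = [0, 1, 0, 2]

ReLU applied element-wise: max(0,-4)=0, max(0,1)=1, max(0,0)=0, max(0,2)=2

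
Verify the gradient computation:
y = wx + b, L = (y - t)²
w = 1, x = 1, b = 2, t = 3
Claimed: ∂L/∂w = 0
Correct

y = (1)(1) + 2 = 3
∂L/∂y = 2(y - t) = 2(3 - 3) = 0
∂y/∂w = x = 1
∂L/∂w = 0 × 1 = 0

Claimed value: 0
Correct: The correct gradient is 0.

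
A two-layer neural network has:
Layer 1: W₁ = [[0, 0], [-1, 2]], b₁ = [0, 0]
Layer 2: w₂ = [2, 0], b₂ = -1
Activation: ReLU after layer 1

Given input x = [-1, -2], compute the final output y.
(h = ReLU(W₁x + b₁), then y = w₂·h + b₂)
y = -1

Layer 1 pre-activation: z₁ = [0, -3]
After ReLU: h = [0, 0]
Layer 2 output: y = 2×0 + 0×0 + -1 = -1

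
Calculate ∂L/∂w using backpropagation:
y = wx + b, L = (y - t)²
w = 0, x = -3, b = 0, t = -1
∂L/∂w = -6

y = wx + b = (0)(-3) + 0 = 0
∂L/∂y = 2(y - t) = 2(0 - -1) = 2
∂y/∂w = x = -3
∂L/∂w = ∂L/∂y · ∂y/∂w = 2 × -3 = -6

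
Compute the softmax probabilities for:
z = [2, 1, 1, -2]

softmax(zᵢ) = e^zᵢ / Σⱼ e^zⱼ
p = [0.5701, 0.2097, 0.2097, 0.0104]

exp(z) = [7.389, 2.718, 2.718, 0.1353]
Sum = 12.96
p = [0.5701, 0.2097, 0.2097, 0.0104]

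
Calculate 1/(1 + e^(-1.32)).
0.7892

sigmoid(1.32) = 1/(1 + e^(-1.32)) = 1/(1 + 0.2671) = 0.7892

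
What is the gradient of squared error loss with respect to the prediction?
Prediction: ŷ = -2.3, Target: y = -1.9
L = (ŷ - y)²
∂L/∂ŷ = -0.8

∂L/∂ŷ = 2(ŷ - y) = 2(-2.3 - -1.9) = 2(-0.4) = -0.8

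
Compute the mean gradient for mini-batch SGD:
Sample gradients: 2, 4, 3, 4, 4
Average gradient = 3.4

Average = (1/5)(2 + 4 + 3 + 4 + 4) = 17/5 = 3.4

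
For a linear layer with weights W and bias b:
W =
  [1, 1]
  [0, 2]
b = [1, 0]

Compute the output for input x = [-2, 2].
y = [1, 4]

Wx = [1×-2 + 1×2, 0×-2 + 2×2]
   = [0, 4]
y = Wx + b = [0 + 1, 4 + 0] = [1, 4]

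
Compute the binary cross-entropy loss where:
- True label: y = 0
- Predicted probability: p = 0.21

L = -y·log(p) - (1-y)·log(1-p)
L = 0.2357

L = -0·log(0.21) - 1·log(0.79) = -log(0.79) = 0.2357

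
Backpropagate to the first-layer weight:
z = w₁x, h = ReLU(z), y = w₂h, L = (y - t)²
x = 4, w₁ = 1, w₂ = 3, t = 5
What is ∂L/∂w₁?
∂L/∂w₁ = 168

Forward pass:
z = w₁x = 1×4 = 4
h = ReLU(4) = 4
y = w₂h = 3×4 = 12

Backward pass:
∂L/∂y = 2(y - t) = 2(12 - 5) = 14
∂y/∂h = w₂ = 3
∂h/∂z = 1 (ReLU derivative)
∂z/∂w₁ = x = 4

∂L/∂w₁ = 14 × 3 × 1 × 4 = 168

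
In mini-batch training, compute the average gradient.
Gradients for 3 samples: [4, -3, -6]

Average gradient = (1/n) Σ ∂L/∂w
Average gradient = -1.667

Average = (1/3)(4 + -3 + -6) = -5/3 = -1.667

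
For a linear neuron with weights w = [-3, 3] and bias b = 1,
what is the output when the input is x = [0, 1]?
y = 4

y = (-3)(0) + (3)(1) + 1 = 4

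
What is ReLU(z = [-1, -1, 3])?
h = [0, 0, 3]

ReLU applied element-wise: max(0,-1)=0, max(0,-1)=0, max(0,3)=3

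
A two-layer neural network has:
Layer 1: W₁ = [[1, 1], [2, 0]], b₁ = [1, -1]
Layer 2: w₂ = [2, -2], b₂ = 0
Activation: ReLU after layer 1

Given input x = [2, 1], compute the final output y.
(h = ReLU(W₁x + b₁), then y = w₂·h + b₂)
y = 2

Layer 1 pre-activation: z₁ = [4, 3]
After ReLU: h = [4, 3]
Layer 2 output: y = 2×4 + -2×3 + 0 = 2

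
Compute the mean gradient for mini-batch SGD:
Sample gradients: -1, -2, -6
Average gradient = -3

Average = (1/3)(-1 + -2 + -6) = -9/3 = -3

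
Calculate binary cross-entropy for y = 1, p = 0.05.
L = 2.996

L = -1·log(0.05) - 0·log(0.95) = -log(0.05) = 2.996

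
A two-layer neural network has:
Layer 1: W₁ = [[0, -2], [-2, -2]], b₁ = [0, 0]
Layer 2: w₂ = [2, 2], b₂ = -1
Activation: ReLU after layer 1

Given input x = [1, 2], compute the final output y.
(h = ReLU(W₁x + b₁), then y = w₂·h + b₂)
y = -1

Layer 1 pre-activation: z₁ = [-4, -6]
After ReLU: h = [0, 0]
Layer 2 output: y = 2×0 + 2×0 + -1 = -1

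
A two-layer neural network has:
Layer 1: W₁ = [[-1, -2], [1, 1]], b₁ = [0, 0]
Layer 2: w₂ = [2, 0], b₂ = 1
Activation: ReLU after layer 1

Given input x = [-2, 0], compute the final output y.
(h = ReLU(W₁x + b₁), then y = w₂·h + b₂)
y = 5

Layer 1 pre-activation: z₁ = [2, -2]
After ReLU: h = [2, 0]
Layer 2 output: y = 2×2 + 0×0 + 1 = 5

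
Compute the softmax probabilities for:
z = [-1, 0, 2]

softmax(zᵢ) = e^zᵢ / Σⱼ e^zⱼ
p = [0.042, 0.1142, 0.8438]

exp(z) = [0.3679, 1, 7.389]
Sum = 8.757
p = [0.042, 0.1142, 0.8438]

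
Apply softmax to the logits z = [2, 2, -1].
p = [0.4879, 0.4879, 0.0243]

exp(z) = [7.389, 7.389, 0.3679]
Sum = 15.15
p = [0.4879, 0.4879, 0.0243]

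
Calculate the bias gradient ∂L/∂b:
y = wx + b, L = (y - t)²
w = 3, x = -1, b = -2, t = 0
∂L/∂b = -10

y = wx + b = (3)(-1) + -2 = -5
∂L/∂y = 2(y - t) = 2(-5 - 0) = -10
∂y/∂b = 1
∂L/∂b = ∂L/∂y · ∂y/∂b = -10 × 1 = -10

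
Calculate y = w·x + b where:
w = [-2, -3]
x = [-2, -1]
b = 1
y = 8

y = (-2)(-2) + (-3)(-1) + 1 = 8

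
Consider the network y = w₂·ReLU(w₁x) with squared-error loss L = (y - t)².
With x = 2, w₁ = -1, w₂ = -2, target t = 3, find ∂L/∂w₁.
∂L/∂w₁ = 0

Forward pass:
z = w₁x = -1×2 = -2
h = ReLU(-2) = 0
y = w₂h = -2×0 = 0

Backward pass:
∂L/∂y = 2(y - t) = 2(0 - 3) = -6
∂y/∂h = w₂ = -2
∂h/∂z = 0 (ReLU derivative)
∂z/∂w₁ = x = 2

∂L/∂w₁ = -6 × -2 × 0 × 2 = 0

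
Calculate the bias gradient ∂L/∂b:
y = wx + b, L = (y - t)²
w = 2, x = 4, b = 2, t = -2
∂L/∂b = 24

y = wx + b = (2)(4) + 2 = 10
∂L/∂y = 2(y - t) = 2(10 - -2) = 24
∂y/∂b = 1
∂L/∂b = ∂L/∂y · ∂y/∂b = 24 × 1 = 24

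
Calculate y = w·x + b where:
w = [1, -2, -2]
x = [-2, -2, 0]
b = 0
y = 2

y = (1)(-2) + (-2)(-2) + (-2)(0) + 0 = 2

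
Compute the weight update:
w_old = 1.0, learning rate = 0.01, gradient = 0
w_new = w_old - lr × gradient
w_new = 1

w_new = w - η·∂L/∂w = 1.0 - 0.01×(0) = 1.0 - (0) = 1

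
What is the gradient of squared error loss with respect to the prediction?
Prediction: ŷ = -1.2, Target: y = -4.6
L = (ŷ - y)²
∂L/∂ŷ = 6.8

∂L/∂ŷ = 2(ŷ - y) = 2(-1.2 - -4.6) = 2(3.4) = 6.8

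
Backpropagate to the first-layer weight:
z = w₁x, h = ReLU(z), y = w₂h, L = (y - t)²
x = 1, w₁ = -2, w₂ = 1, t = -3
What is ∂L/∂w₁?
∂L/∂w₁ = 0

Forward pass:
z = w₁x = -2×1 = -2
h = ReLU(-2) = 0
y = w₂h = 1×0 = 0

Backward pass:
∂L/∂y = 2(y - t) = 2(0 - -3) = 6
∂y/∂h = w₂ = 1
∂h/∂z = 0 (ReLU derivative)
∂z/∂w₁ = x = 1

∂L/∂w₁ = 6 × 1 × 0 × 1 = 0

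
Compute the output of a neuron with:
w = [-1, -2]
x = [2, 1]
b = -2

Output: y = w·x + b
y = -6

y = (-1)(2) + (-2)(1) + -2 = -6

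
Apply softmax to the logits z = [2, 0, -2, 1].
p = [0.6572, 0.0889, 0.012, 0.2418]

exp(z) = [7.389, 1, 0.1353, 2.718]
Sum = 11.24
p = [0.6572, 0.0889, 0.012, 0.2418]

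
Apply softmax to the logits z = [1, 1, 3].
p = [0.1065, 0.1065, 0.787]

exp(z) = [2.718, 2.718, 20.09]
Sum = 25.52
p = [0.1065, 0.1065, 0.787]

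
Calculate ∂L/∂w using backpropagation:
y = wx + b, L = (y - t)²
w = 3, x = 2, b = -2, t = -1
∂L/∂w = 20

y = wx + b = (3)(2) + -2 = 4
∂L/∂y = 2(y - t) = 2(4 - -1) = 10
∂y/∂w = x = 2
∂L/∂w = ∂L/∂y · ∂y/∂w = 10 × 2 = 20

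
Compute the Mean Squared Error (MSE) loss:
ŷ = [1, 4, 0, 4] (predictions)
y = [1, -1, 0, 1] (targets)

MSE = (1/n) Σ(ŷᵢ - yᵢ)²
MSE = 8.5

MSE = (1/4)((1-1)² + (4--1)² + (0-0)² + (4-1)²) = (1/4)(0 + 25 + 0 + 9) = 8.5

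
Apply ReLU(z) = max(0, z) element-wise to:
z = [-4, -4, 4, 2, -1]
h = [0, 0, 4, 2, 0]

ReLU applied element-wise: max(0,-4)=0, max(0,-4)=0, max(0,4)=4, max(0,2)=2, max(0,-1)=0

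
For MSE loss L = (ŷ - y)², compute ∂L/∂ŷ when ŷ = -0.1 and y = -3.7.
∂L/∂ŷ = 7.2

∂L/∂ŷ = 2(ŷ - y) = 2(-0.1 - -3.7) = 2(3.6) = 7.2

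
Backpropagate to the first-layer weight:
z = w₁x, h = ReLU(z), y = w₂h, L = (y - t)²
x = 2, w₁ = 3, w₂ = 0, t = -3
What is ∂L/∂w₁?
∂L/∂w₁ = 0

Forward pass:
z = w₁x = 3×2 = 6
h = ReLU(6) = 6
y = w₂h = 0×6 = 0

Backward pass:
∂L/∂y = 2(y - t) = 2(0 - -3) = 6
∂y/∂h = w₂ = 0
∂h/∂z = 1 (ReLU derivative)
∂z/∂w₁ = x = 2

∂L/∂w₁ = 6 × 0 × 1 × 2 = 0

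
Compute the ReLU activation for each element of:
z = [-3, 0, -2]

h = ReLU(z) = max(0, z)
h = [0, 0, 0]

ReLU applied element-wise: max(0,-3)=0, max(0,0)=0, max(0,-2)=0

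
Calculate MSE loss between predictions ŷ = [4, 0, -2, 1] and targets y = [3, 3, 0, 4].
MSE = 5.75

MSE = (1/4)((4-3)² + (0-3)² + (-2-0)² + (1-4)²) = (1/4)(1 + 9 + 4 + 9) = 5.75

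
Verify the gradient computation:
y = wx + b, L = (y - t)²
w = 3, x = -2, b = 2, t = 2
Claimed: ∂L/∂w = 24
Correct

y = (3)(-2) + 2 = -4
∂L/∂y = 2(y - t) = 2(-4 - 2) = -12
∂y/∂w = x = -2
∂L/∂w = -12 × -2 = 24

Claimed value: 24
Correct: The correct gradient is 24.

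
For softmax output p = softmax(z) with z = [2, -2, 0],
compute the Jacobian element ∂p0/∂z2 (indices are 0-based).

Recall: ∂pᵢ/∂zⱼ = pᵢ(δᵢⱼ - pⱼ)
∂p0/∂z2 = -0.1017

p = softmax(z) = [0.8668, 0.01588, 0.1173]
p0 = 0.8668, p2 = 0.1173

∂p0/∂z2 = -p0 × p2 = -0.8668 × 0.1173 = -0.1017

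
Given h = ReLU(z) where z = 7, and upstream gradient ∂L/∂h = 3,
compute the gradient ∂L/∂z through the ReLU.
∂L/∂z = 3

h = ReLU(7) = 7
Since z > 0: ∂h/∂z = 1
∂L/∂z = ∂L/∂h · ∂h/∂z = 3 × 1 = 3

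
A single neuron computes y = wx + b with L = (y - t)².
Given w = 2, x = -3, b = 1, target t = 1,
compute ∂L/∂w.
∂L/∂w = 36

y = wx + b = (2)(-3) + 1 = -5
∂L/∂y = 2(y - t) = 2(-5 - 1) = -12
∂y/∂w = x = -3
∂L/∂w = ∂L/∂y · ∂y/∂w = -12 × -3 = 36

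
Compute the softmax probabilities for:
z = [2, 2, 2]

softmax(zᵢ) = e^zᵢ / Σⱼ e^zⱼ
p = [0.3333, 0.3333, 0.3333]

exp(z) = [7.389, 7.389, 7.389]
Sum = 22.17
p = [0.3333, 0.3333, 0.3333]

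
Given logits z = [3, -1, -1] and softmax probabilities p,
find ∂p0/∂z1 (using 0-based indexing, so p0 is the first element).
∂p0/∂z1 = -0.01704

p = softmax(z) = [0.9647, 0.01767, 0.01767]
p0 = 0.9647, p1 = 0.01767

∂p0/∂z1 = -p0 × p1 = -0.9647 × 0.01767 = -0.01704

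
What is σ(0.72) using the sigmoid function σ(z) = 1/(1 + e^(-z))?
0.6726

sigmoid(0.72) = 1/(1 + e^(-0.72)) = 1/(1 + 0.4868) = 0.6726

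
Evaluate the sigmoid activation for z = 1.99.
0.8797

sigmoid(1.99) = 1/(1 + e^(-1.99)) = 1/(1 + 0.1367) = 0.8797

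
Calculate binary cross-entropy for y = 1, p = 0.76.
L = 0.2744

L = -1·log(0.76) - 0·log(0.24) = -log(0.76) = 0.2744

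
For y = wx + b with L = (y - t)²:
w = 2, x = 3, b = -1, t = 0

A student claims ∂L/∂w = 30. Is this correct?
Correct

y = (2)(3) + -1 = 5
∂L/∂y = 2(y - t) = 2(5 - 0) = 10
∂y/∂w = x = 3
∂L/∂w = 10 × 3 = 30

Claimed value: 30
Correct: The correct gradient is 30.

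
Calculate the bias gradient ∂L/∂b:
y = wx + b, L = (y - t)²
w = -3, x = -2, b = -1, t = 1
∂L/∂b = 8

y = wx + b = (-3)(-2) + -1 = 5
∂L/∂y = 2(y - t) = 2(5 - 1) = 8
∂y/∂b = 1
∂L/∂b = ∂L/∂y · ∂y/∂b = 8 × 1 = 8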